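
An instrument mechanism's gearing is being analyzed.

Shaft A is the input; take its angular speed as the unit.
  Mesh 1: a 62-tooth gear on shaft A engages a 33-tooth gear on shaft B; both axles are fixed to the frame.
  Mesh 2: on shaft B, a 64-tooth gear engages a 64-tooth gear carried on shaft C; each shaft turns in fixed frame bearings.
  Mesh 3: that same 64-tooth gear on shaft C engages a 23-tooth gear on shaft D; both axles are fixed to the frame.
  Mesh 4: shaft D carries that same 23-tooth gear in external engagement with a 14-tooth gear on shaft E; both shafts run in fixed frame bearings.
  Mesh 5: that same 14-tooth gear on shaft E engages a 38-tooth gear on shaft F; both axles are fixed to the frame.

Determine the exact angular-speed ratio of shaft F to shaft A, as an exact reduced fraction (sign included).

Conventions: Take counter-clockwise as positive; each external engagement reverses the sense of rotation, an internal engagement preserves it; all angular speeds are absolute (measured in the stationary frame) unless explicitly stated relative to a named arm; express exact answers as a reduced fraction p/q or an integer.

class = fixed-axis compound train [5 meshes; 5 ratios multiply, 5 sense flips]
mesh 1 [62T→33T]: running ratio 62/33, sense −
mesh 2 [64T→64T]: running ratio 62/33, sense +
mesh 3 [64T→23T]: running ratio 3968/759, sense −
mesh 4 [23T→14T]: running ratio 1984/231, sense +
mesh 5 [14T→38T]: running ratio 1984/627, sense −
ω_out/ω_in = -1984/627

-1984/627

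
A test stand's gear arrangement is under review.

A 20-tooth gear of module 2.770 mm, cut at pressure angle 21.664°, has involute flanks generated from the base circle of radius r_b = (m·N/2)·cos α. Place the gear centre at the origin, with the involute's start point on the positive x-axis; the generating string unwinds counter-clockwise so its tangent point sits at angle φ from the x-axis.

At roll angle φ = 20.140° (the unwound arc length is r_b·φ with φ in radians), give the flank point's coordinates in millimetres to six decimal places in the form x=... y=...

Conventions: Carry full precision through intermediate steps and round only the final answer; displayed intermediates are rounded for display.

class = single-mesh tooth geometry [base-circle involute, m = 2.770, 20T]
pitch radius r_p = m·N/2 = 2.770·20/2 = 27.700000
base radius r_b = r_p·cos α = 27.700000·cos 21.664° = 25.743402
roll angle φ = 20.140° = 0.35150931 rad
x = r_b·(cos φ + φ·sin φ) = 27.285023
y = r_b·(sin φ − φ·cos φ) = 0.368112

x=27.285023 y=0.368112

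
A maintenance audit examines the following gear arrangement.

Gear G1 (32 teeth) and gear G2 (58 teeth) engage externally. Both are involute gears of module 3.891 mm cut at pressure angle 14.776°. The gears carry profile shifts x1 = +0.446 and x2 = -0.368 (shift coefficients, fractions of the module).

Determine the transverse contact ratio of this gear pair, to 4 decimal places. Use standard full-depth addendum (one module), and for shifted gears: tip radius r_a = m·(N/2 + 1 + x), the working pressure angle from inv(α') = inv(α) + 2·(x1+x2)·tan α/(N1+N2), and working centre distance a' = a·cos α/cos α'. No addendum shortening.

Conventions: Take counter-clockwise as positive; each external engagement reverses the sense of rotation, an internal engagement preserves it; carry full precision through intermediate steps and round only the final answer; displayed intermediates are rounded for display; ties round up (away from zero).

1.9314

single-mesh involute tooth geometry (32T engaging 58T at module 3.891)
base radii: r_b1 = 60.197213, r_b2 = 109.107449
tip radii: r_a1 = 67.882386, r_a2 = 115.298112
inv(α') = inv(14.776°) + 2·(+0.446-0.368)·tan α/(32+58) = 0.00633067  ⇒  α' = 15.14290°
a' = a·cos α / cos α' = 175.0950·cos 14.776°/cos 15.14290° = 175.394844
action lengths: √(r_a1²−r_b1²) = 31.373777, √(r_a2²−r_b2²) = 37.272232
base pitch p_b = π·m·cos α = 11.819695
CR = (31.373777 + 37.272232 − 175.394844·sin 15.14290°)/11.819695 = 1.931359
contact ratio ≈ 1.9314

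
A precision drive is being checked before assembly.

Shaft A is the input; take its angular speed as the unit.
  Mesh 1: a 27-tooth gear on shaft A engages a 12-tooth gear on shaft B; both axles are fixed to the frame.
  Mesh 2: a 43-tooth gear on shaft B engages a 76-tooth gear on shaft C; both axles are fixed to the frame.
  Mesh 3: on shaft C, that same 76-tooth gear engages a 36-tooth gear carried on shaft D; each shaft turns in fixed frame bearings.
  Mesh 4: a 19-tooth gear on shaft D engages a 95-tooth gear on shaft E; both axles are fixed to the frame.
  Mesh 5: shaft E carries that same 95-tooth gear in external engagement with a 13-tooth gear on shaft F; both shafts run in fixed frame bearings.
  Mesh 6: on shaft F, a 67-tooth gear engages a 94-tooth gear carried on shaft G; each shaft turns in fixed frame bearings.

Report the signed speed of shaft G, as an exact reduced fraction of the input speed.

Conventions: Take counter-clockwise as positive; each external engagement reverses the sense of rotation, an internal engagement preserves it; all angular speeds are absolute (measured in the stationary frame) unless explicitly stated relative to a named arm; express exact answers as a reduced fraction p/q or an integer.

6-mesh fixed-axis compound train (all bearings frame-fixed)
mesh 1 [27T→12T]: |ω|/ω_in = 1×27/12 = 9/4, sense flips to −
mesh 2 [43T→76T]: |ω|/ω_in = (9/4)×43/76 = 387/304, sense flips to +
mesh 3 [76T→36T]: |ω|/ω_in = (387/304)×76/36 = 43/16, sense flips to −
mesh 4 [19T→95T]: |ω|/ω_in = (43/16)×19/95 = 43/80, sense flips to +
mesh 5 [95T→13T]: |ω|/ω_in = (43/80)×95/13 = 817/208, sense flips to −
mesh 6 [67T→94T]: |ω|/ω_in = (817/208)×67/94 = 54739/19552, sense flips to +
signed output speed (× input speed) = 54739/19552

54739/19552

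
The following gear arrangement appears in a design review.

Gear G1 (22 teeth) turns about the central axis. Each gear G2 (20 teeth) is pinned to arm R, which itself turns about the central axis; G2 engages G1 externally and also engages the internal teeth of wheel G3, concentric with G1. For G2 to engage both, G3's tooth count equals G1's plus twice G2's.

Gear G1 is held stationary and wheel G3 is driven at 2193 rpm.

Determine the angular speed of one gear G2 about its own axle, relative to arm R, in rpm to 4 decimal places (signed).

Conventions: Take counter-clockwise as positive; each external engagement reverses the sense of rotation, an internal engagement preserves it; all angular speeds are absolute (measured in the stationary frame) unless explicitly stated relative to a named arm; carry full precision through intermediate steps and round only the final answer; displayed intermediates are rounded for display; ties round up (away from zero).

planetary set (22T centre, 20T on arm, 62T internal) — Willis relation
normalise by the input: solve with ω_ring = 1, then scale by 2193 rpm
ring teeth: 22 + 2·20 = 62
22(ω_sun−ω_arm) = −62(ω_ring−ω_arm),  ω_sun = 0, ω_ring = 1
22(0−ω_arm) = −62(1−ω_arm)  ⇒  84·ω_arm = 62  ⇒  ω_arm = 31/42
sun–planet mesh: 22·(0−31/42) = −20·(ω_p−ω_arm)  ⇒  ω_p−ω_arm = 341/420
scale: ω_p−ω_arm = 341/420 × 2193 rpm = +1780.5071 rpm

+1780.5071 rpm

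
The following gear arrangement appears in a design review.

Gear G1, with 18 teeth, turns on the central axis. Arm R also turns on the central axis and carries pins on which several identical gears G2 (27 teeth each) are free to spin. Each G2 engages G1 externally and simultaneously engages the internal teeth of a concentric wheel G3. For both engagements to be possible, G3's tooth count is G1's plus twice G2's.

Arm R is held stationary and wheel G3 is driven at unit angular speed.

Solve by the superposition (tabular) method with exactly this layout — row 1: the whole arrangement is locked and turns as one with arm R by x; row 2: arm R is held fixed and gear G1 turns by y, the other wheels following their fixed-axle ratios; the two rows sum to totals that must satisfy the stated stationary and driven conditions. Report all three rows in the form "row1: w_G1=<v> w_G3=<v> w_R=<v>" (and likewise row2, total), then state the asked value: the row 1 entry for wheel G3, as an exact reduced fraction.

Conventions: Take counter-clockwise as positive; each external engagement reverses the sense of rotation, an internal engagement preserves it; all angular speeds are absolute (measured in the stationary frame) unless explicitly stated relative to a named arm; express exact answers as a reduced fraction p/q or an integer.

row1: w_G1=0 w_G3=0 w_R=0
row2: w_G1=-4 w_G3=1 w_R=0
total: w_G1=-4 w_G3=1 w_R=0
asked value: 0

recognized (axles ride arm R): planetary set, 18/27/72 teeth
row 1: whole set turns with the arm by x
row 2: sun turns y, ring = −(18/72)·y, arm 0
boundary: total ω_arm = x = 0 and total ω_ring = x − (18/72)·y = 1  ⇒  y = -4, x = 0
row 2 ring = −(18/72)·(-4) = 1
totals (row 1 + row 2): sun 0 + (-4) = -4, ring 0 + 1 = 1, arm 0 + 0 = 0
asked cell (row1, ring) = 0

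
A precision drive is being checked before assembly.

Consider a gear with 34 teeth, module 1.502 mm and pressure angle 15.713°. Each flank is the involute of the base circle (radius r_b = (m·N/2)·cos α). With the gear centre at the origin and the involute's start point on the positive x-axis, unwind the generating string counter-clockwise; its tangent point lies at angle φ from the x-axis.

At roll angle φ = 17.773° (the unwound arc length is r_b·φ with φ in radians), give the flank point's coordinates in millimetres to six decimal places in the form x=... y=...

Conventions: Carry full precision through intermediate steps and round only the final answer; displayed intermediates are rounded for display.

single-mesh involute tooth geometry (34T wheel at module 1.502)
pitch radius r_p = m·N/2 = 1.502·34/2 = 25.534000
base radius r_b = r_p·cos α = 25.534000·cos 15.713° = 24.579803
roll angle φ = 17.773° = 0.31019737 rad
x = r_b·(cos φ + φ·sin φ) = 25.734071
y = r_b·(sin φ − φ·cos φ) = 0.242207

x=25.734071 y=0.242207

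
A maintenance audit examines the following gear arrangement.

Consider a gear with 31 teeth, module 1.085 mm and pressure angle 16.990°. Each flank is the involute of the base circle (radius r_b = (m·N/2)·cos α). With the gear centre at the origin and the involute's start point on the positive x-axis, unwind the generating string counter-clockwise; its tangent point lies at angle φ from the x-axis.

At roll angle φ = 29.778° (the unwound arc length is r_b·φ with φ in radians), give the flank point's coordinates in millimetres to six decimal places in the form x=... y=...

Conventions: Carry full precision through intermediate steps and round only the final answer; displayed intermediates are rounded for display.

x=18.111200 y=0.732490

class = single-mesh tooth geometry [base-circle involute, m = 1.085, 31T]
pitch radius r_p = m·N/2 = 1.085·31/2 = 16.817500
base radius r_b = r_p·cos α = 16.817500·cos 16.990° = 16.083513
roll angle φ = 29.778° = 0.51972414 rad
x = r_b·(cos φ + φ·sin φ) = 18.111200
y = r_b·(sin φ − φ·cos φ) = 0.732490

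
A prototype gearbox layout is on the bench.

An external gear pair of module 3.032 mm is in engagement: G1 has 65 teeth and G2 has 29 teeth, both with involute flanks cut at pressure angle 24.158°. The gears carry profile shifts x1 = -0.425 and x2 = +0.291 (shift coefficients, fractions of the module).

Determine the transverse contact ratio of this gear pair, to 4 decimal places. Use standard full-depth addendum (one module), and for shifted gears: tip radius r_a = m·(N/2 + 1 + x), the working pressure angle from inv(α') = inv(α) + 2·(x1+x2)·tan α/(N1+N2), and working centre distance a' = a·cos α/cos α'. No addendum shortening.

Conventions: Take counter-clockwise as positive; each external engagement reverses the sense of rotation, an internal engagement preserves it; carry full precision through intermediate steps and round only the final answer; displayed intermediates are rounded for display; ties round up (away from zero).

1.5238

single-mesh involute tooth geometry (65T engaging 29T at module 3.032)
base radii: r_b1 = 89.909902, r_b2 = 40.113649
tip radii: r_a1 = 100.283400, r_a2 = 47.878312
inv(α') = inv(24.158°) + 2·(-0.425+0.291)·tan α/(65+29) = 0.02562157  ⇒  α' = 23.78744°
a' = a·cos α / cos α' = 142.5040·cos 24.158°/cos 23.78744° = 142.094769
action lengths: √(r_a1²−r_b1²) = 44.418124, √(r_a2²−r_b2²) = 26.138629
base pitch p_b = π·m·cos α = 8.691086
CR = (44.418124 + 26.138629 − 142.094769·sin 23.78744°)/8.691086 = 1.523812
contact ratio ≈ 1.5238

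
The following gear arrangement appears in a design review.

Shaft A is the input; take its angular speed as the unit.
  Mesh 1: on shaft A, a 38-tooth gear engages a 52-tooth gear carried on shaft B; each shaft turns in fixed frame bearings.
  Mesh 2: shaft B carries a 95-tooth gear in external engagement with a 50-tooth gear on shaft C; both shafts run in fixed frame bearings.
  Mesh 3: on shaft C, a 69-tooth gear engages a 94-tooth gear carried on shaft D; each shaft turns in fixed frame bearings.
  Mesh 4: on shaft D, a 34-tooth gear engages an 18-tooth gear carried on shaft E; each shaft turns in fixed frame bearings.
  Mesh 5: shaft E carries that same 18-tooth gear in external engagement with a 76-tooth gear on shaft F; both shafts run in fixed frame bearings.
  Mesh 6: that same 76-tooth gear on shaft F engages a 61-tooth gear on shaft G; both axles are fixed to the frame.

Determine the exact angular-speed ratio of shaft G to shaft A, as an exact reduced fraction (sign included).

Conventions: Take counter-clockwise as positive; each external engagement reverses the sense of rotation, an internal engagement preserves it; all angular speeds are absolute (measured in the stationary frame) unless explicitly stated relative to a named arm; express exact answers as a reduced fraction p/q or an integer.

423453/745420

class = fixed-axis compound train [6 meshes; 6 ratios multiply, 6 sense flips]
mesh 1 [38T→52T]: running ratio 19/26, sense −
mesh 2 [95T→50T]: running ratio 361/260, sense +
mesh 3 [69T→94T]: running ratio 24909/24440, sense −
mesh 4 [34T→18T]: running ratio 141151/73320, sense +
mesh 5 [18T→76T]: running ratio 22287/48880, sense −
mesh 6 [76T→61T]: running ratio 423453/745420, sense +
ω_out/ω_in = 423453/745420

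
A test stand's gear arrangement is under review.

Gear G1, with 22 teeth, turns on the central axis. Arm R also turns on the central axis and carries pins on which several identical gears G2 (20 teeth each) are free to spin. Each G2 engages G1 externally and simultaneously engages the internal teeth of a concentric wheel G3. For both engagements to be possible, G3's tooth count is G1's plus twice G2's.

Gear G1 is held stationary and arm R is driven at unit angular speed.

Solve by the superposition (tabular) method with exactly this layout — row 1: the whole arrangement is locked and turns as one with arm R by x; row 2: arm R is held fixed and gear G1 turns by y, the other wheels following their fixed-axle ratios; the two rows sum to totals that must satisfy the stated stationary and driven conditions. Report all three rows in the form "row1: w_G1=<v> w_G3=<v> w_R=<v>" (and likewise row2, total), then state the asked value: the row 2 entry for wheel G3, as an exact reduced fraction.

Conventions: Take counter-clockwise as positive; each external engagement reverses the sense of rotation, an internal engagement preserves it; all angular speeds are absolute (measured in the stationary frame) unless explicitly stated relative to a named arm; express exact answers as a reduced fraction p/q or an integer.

planetary set (22T centre, 20T on arm, 62T internal) — Willis relation
row 1 — lock + rotate with arm: ω_sun = ω_ring = ω_arm = x
superposition row 2 [arm held]: sun y, ring −(22/62)·y, arm 0
boundary: total ω_sun = x + y = 0 and total ω_arm = x = 1  ⇒  y = -1, x = 1
row 2 ring = −(22/62)·(-1) = 11/31
totals (row 1 + row 2): sun 1 + (-1) = 0, ring 1 + 11/31 = 42/31, arm 1 + 0 = 1
asked cell (row2, ring) = 11/31

row1: w_G1=1 w_G3=1 w_R=1
row2: w_G1=-1 w_G3=11/31 w_R=0
total: w_G1=0 w_G3=42/31 w_R=1
asked value: 11/31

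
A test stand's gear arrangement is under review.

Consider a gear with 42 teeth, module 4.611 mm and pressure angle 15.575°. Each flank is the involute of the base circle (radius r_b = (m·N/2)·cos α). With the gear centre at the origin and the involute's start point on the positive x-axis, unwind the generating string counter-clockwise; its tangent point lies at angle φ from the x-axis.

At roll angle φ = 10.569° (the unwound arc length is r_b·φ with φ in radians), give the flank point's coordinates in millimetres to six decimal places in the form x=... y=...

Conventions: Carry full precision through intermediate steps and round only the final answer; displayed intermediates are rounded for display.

recognized (one wheel, involute flank): single-mesh tooth geometry, m = 4.611, N = 42
pitch radius r_p = m·N/2 = 4.611·42/2 = 96.831000
base radius r_b = r_p·cos α = 96.831000·cos 15.575° = 93.275348
roll angle φ = 10.569° = 0.18446385 rad
x = r_b·(cos φ + φ·sin φ) = 94.848809
y = r_b·(sin φ − φ·cos φ) = 0.194492

x=94.848809 y=0.194492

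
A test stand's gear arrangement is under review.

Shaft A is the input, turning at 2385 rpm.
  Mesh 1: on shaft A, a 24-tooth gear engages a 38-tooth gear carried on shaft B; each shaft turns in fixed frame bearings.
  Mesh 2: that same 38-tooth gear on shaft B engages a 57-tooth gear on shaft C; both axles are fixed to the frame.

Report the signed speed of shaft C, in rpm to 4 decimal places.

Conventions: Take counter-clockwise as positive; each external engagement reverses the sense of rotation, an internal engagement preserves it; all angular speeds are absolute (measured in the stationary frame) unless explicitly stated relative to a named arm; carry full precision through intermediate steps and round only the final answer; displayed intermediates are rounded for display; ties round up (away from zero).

recognized (3 fixed axles, 2 meshes): fixed-axis compound train
mesh 1 [24T→38T]: ω = 2385.0000×24/38 = 1506.3158 rpm, sense flips to −
mesh 2 [38T→57T]: ω = 1506.3158×38/57 = 1004.2105 rpm, sense flips to +
signed output speed = +1004.2105 rpm

+1004.2105 rpm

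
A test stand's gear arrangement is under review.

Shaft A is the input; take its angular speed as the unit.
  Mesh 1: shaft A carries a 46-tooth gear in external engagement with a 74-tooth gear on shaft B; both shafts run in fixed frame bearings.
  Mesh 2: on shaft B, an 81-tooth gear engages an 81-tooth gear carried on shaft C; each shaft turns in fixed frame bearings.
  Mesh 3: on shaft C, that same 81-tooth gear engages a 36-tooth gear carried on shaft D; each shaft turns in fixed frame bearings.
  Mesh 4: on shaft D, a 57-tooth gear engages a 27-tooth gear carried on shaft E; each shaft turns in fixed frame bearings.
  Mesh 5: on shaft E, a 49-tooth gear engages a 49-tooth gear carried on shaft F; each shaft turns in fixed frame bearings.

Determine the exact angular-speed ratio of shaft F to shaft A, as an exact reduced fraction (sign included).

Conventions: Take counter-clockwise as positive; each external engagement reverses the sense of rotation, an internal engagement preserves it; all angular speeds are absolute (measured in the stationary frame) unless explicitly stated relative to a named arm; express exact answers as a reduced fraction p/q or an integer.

-437/148

class = fixed-axis compound train [5 meshes; 5 ratios multiply, 5 sense flips]
mesh 1 [46T→74T]: running ratio 23/37, sense −
mesh 2 [81T→81T]: running ratio 23/37, sense +
mesh 3 [81T→36T]: running ratio 207/148, sense −
mesh 4 [57T→27T]: running ratio 437/148, sense +
mesh 5 [49T→49T]: running ratio 437/148, sense −
ω_out/ω_in = -437/148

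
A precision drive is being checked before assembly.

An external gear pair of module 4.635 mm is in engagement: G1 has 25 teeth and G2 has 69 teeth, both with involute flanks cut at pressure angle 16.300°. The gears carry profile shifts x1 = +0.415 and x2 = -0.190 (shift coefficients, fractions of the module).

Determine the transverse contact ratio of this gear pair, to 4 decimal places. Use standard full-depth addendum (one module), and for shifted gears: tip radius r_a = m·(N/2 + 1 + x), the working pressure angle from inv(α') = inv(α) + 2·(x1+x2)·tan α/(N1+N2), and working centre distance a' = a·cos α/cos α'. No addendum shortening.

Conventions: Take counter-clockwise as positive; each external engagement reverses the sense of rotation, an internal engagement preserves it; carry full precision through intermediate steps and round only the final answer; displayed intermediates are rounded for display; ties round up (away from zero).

recognized (one external pair, fixed centres): single-mesh tooth geometry, m = 4.635, N1 = 25, N2 = 69
base radii: r_b1 = 55.608719, r_b2 = 153.480065
tip radii: r_a1 = 64.496025, r_a2 = 163.661850
inv(α') = inv(16.300°) + 2·(+0.415-0.190)·tan α/(25+69) = 0.00933168  ⇒  α' = 17.18600°
a' = a·cos α / cos α' = 217.8450·cos 16.300°/cos 17.18600° = 218.860787
action lengths: √(r_a1²−r_b1²) = 32.671204, √(r_a2²−r_b2²) = 56.824914
base pitch p_b = π·m·cos α = 13.975995
CR = (32.671204 + 56.824914 − 218.860787·sin 17.18600°)/13.975995 = 1.776497
contact ratio ≈ 1.7765

1.7765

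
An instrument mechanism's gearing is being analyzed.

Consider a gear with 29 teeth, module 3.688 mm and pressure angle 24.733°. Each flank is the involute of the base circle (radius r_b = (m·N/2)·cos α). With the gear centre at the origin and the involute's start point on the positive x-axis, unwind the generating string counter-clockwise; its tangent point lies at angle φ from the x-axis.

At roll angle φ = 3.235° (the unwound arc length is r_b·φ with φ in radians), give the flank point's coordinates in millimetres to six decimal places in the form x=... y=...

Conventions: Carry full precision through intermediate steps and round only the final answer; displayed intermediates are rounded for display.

x=48.647862 y=0.002913

single-mesh involute tooth geometry (29T wheel at module 3.688)
pitch radius r_p = m·N/2 = 3.688·29/2 = 53.476000
base radius r_b = r_p·cos α = 53.476000·cos 24.733° = 48.570505
roll angle φ = 3.235° = 0.05646140 rad
x = r_b·(cos φ + φ·sin φ) = 48.647862
y = r_b·(sin φ − φ·cos φ) = 0.002913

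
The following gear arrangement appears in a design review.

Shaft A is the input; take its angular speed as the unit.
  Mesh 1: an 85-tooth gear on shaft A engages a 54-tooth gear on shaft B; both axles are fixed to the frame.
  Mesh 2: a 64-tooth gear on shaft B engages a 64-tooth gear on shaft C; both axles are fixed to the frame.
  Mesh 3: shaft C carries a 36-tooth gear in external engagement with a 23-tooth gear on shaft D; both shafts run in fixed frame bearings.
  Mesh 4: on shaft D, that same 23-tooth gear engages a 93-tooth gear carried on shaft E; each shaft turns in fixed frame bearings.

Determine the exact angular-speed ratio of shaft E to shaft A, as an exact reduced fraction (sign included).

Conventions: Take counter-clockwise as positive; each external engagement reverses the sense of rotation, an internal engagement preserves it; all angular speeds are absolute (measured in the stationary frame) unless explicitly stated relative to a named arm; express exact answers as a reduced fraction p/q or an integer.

class = fixed-axis compound train [4 meshes; 4 ratios multiply, 4 sense flips]
mesh 1 [85T→54T]: running ratio 85/54, sense −
mesh 2 [64T→64T]: running ratio 85/54, sense +
mesh 3 [36T→23T]: running ratio 170/69, sense −
mesh 4 [23T→93T]: running ratio 170/279, sense +
ω_out/ω_in = 170/279

170/279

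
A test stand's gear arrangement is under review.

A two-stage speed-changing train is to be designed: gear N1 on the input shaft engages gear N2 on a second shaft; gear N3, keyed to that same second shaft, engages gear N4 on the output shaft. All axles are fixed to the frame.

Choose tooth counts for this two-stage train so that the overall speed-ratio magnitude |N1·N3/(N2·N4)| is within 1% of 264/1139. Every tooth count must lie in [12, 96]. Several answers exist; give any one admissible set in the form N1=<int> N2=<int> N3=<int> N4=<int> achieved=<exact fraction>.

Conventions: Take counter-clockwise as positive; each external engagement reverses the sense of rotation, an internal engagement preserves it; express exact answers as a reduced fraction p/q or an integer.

N1=12 N2=17 N3=22 N4=67 achieved=264/1139

2-stage fixed-axis compound train for ratio 264/1139
target = 264/1139 in lowest terms: an exact hit needs N1·N3 = k·264 and N2·N4 = k·1139 for one integer k, every count in [12, 96]; additionally prefer no 1:1 stage (N1 ≠ N2, N3 ≠ N4)
k = 1: N1·N3 = 264 = 12·22, N2·N4 = 1139 = 17·67
achieved = 12·22/(17·67) = 264/1139; |achieved − target| = 0 ≤ 66/28475 ✓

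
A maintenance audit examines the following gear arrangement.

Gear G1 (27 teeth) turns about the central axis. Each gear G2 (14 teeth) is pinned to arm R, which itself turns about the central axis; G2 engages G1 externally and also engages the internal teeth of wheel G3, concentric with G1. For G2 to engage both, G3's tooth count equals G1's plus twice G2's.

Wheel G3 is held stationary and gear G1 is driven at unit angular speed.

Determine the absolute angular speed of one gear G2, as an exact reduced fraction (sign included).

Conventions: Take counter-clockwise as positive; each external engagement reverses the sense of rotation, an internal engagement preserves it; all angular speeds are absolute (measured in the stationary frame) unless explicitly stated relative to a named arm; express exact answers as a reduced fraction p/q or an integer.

-27/28

planetary set (27T centre, 14T on arm, 55T internal) — Willis relation
ring teeth: 27 + 2·14 = 55
27(ω_sun−ω_arm) = −55(ω_ring−ω_arm),  ω_ring = 0, ω_sun = 1
27(1−ω_arm) = −55(0−ω_arm)  ⇒  82·ω_arm = 27  ⇒  ω_arm = 27/82
sun–planet mesh: 27·(1−27/82) = −14·(ω_p−ω_arm)  ⇒  ω_p−ω_arm = -1485/1148
ω_p = 27/82 − 1485/1148 = -27/28
exact speed ratio = -27/28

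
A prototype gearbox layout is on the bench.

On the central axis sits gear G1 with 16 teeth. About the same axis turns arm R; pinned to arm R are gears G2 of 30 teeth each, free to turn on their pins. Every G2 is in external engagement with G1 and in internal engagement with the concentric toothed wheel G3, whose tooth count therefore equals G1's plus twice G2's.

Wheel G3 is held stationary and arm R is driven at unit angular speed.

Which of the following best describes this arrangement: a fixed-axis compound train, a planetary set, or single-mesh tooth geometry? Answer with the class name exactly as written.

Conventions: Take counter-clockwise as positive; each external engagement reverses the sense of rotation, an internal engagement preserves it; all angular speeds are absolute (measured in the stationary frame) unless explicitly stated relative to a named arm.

planetary set

topology: planetary set — G1 16T / G2 30T / G3 76T, arm = carrier (Willis)
classification: planetary set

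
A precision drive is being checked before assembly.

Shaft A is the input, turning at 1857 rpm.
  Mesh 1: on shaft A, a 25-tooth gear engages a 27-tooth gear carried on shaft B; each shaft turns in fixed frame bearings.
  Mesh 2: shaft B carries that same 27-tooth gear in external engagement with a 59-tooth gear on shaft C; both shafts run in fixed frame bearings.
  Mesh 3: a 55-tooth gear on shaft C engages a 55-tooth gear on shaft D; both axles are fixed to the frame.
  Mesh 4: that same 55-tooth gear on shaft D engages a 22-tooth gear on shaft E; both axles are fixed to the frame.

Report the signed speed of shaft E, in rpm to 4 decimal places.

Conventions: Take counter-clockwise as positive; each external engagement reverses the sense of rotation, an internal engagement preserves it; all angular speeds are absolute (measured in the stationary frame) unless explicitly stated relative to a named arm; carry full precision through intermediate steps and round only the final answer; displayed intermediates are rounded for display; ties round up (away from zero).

+1967.1610 rpm

recognized (5 fixed axles, 4 meshes): fixed-axis compound train
mesh 1 [25T→27T]: ω = 1857.0000×25/27 = 1719.4444 rpm, sense flips to −
mesh 2 [27T→59T]: ω = 1719.4444×27/59 = 786.8644 rpm, sense flips to +
mesh 3 [55T→55T]: ω = 786.8644×55/55 = 786.8644 rpm, sense flips to −
mesh 4 [55T→22T]: ω = 786.8644×55/22 = 1967.1610 rpm, sense flips to +
signed output speed = +1967.1610 rpm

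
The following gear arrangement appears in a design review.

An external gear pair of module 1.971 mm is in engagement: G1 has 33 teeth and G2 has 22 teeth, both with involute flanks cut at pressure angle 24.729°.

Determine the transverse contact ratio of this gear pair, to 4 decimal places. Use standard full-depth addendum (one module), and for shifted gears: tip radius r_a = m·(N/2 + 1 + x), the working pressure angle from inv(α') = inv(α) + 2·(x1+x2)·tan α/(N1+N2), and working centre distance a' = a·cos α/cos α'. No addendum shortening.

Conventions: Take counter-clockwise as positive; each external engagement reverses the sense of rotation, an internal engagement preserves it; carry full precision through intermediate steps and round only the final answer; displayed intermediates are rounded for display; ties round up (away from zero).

single-mesh involute tooth geometry (33T engaging 22T at module 1.971)
base radii: r_b1 = 29.539167, r_b2 = 19.692778
tip radii: r_a1 = 34.492500, r_a2 = 23.652000
no profile shift: α' = α, a' = a
action lengths: √(r_a1²−r_b1²) = 17.809273, √(r_a2²−r_b2²) = 13.100061
base pitch p_b = π·m·cos α = 5.624244
CR = (17.809273 + 13.100061 − 54.202500·sin 24.72900°)/5.624244 = 1.464192
contact ratio ≈ 1.4642

1.4642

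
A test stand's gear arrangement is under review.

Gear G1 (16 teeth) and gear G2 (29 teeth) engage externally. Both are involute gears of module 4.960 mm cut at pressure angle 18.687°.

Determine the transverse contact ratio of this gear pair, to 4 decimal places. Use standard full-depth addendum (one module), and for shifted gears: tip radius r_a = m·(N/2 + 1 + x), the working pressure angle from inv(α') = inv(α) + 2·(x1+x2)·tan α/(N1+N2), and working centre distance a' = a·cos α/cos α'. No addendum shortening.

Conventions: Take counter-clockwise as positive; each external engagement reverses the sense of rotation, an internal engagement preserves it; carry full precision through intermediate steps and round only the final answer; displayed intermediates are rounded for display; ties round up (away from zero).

recognized (one external pair, fixed centres): single-mesh tooth geometry, m = 4.960, N1 = 16, N2 = 29
base radii: r_b1 = 37.588189, r_b2 = 68.128593
tip radii: r_a1 = 44.640000, r_a2 = 76.880000
no profile shift: α' = α, a' = a
action lengths: √(r_a1²−r_b1²) = 24.080233, √(r_a2²−r_b2²) = 35.623436
base pitch p_b = π·m·cos α = 14.760847
CR = (24.080233 + 35.623436 − 111.600000·sin 18.68700°)/14.760847 = 1.622349
contact ratio ≈ 1.6223

1.6223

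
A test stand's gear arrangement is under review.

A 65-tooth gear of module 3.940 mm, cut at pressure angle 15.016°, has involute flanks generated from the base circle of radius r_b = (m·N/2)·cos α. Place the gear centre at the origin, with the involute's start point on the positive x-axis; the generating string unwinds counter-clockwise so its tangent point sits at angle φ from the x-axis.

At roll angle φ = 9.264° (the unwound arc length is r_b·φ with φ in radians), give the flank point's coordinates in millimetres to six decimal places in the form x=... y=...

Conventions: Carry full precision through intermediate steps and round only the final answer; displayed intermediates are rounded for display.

class = single-mesh tooth geometry [base-circle involute, m = 3.940, 65T]
pitch radius r_p = m·N/2 = 3.940·65/2 = 128.050000
base radius r_b = r_p·cos α = 128.050000·cos 15.016° = 123.677542
roll angle φ = 9.264° = 0.16168730 rad
x = r_b·(cos φ + φ·sin φ) = 125.283629
y = r_b·(sin φ − φ·cos φ) = 0.173805

x=125.283629 y=0.173805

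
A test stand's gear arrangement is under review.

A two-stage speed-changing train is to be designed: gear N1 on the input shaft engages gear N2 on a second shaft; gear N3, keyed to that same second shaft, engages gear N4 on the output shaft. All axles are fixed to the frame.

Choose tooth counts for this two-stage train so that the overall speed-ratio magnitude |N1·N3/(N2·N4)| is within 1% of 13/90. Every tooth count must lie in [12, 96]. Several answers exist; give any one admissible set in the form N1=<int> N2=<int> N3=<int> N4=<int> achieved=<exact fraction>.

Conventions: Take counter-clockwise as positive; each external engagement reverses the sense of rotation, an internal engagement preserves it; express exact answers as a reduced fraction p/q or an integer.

topology: fixed-axis compound train — 2 stages, target 13/90
target = 13/90 in lowest terms: an exact hit needs N1·N3 = k·13 and N2·N4 = k·90 for one integer k, every count in [12, 96]; additionally prefer no 1:1 stage (N1 ≠ N2, N3 ≠ N4)
k = 1…11: no 1:1-free in-range split of k·13 and k·90 into factor pairs; take k = 12
k = 12: N1·N3 = 156 = 12·13, N2·N4 = 1080 = 90·12
achieved = 12·13/(90·12) = 13/90; |achieved − target| = 0 ≤ 13/9000 ✓

N1=12 N2=90 N3=13 N4=12 achieved=13/90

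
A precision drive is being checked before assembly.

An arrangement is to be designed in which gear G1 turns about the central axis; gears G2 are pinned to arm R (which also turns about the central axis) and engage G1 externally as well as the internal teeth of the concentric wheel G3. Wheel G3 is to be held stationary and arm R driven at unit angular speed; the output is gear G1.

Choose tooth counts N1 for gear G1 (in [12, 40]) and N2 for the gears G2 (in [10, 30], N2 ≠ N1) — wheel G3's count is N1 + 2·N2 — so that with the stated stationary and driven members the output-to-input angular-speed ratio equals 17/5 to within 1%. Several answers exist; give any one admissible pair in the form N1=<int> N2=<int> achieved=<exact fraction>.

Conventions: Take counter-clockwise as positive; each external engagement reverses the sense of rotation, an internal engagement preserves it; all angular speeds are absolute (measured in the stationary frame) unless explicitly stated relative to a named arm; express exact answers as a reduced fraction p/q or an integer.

planetary set to be sized for 17/5 (Willis relation)
Willis with ω_ring = 0: ω_sun/ω_arm = (N1+N3)/N1; set equal to 17/5  ⇒  N3/N1 = 17/5 − 1 = 12/5
N3 = N1 + 2·N2  ⇒  N2/N1 = (N3/N1 − 1)/2 = (12/5 − 1)/2 = 7/10
smallest multiple with N1 ≥ 12 and N2 ≥ 10: k = 2  ⇒  N1 = 2·10 = 20, N2 = 2·7 = 14 (N1 ≤ 40, N2 ≤ 30, N2 ≠ N1 ✓), N3 = 20 + 2·14 = 48
check: (N1+N3)/N1 with N1 = 20, N3 = 48 gives 17/5; |achieved − target| = 0 ≤ 17/500 ✓

N1=20 N2=14 achieved=17/5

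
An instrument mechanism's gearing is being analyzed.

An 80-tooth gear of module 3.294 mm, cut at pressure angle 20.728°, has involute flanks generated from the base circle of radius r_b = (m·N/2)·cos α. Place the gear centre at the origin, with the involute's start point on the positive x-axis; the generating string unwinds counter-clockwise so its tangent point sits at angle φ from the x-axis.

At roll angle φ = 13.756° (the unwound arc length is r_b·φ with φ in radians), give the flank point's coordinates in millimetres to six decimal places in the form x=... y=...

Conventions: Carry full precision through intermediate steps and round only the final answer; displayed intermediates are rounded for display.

x=126.731964 y=0.565201

recognized (one wheel, involute flank): single-mesh tooth geometry, m = 3.294, N = 80
pitch radius r_p = m·N/2 = 3.294·80/2 = 131.760000
base radius r_b = r_p·cos α = 131.760000·cos 20.728° = 123.231331
roll angle φ = 13.756° = 0.24008749 rad
x = r_b·(cos φ + φ·sin φ) = 126.731964
y = r_b·(sin φ − φ·cos φ) = 0.565201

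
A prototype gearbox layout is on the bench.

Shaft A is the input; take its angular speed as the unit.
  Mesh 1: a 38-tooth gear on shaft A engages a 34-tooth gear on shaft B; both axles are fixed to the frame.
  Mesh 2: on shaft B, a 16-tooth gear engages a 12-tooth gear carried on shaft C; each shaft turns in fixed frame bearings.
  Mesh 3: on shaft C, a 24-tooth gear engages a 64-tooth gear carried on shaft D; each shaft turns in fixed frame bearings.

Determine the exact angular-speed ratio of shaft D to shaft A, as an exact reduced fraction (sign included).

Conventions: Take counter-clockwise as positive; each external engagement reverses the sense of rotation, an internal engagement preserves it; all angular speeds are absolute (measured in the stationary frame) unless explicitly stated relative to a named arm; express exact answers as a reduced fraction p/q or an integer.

-19/34

class = fixed-axis compound train [3 meshes; 3 ratios multiply, 3 sense flips]
mesh 1 [38T→34T]: running ratio 19/17, sense −
mesh 2 [16T→12T]: running ratio 76/51, sense +
mesh 3 [24T→64T]: running ratio 19/34, sense −
ω_out/ω_in = -19/34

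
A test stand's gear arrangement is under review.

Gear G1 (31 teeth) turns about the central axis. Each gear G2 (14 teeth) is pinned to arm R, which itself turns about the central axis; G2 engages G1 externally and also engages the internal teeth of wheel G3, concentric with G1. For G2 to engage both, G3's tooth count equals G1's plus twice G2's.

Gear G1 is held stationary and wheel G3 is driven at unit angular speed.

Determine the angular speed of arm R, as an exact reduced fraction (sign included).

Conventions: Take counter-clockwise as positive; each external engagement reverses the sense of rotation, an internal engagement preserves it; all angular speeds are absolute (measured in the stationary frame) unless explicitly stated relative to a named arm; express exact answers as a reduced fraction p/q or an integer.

recognized (axles ride arm R): planetary set, 31/14/59 teeth
ring teeth: 31 + 2·14 = 59
31(ω_sun−ω_arm) = −59(ω_ring−ω_arm),  ω_sun = 0, ω_ring = 1
31(0−ω_arm) = −59(1−ω_arm)  ⇒  90·ω_arm = 59  ⇒  ω_arm = 59/90
exact speed ratio = 59/90

59/90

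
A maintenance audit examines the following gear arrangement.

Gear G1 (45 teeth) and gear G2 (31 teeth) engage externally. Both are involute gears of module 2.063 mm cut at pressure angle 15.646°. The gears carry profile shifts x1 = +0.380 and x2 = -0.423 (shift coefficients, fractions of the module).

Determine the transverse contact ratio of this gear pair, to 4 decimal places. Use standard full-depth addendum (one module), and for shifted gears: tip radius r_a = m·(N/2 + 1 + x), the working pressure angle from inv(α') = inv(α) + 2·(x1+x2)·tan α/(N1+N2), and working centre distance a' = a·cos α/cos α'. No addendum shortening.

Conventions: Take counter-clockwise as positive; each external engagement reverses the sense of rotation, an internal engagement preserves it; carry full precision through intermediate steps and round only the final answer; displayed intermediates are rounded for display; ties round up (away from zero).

class = single-mesh tooth geometry [involute pair 45T × 31T, m = 2.063]
base radii: r_b1 = 44.697562, r_b2 = 30.791654
tip radii: r_a1 = 49.264440, r_a2 = 33.166851
inv(α') = inv(15.646°) + 2·(+0.380-0.423)·tan α/(45+31) = 0.00667951  ⇒  α' = 15.41081°
a' = a·cos α / cos α' = 78.3940·cos 15.646°/cos 15.41081° = 78.304638
action lengths: √(r_a1²−r_b1²) = 20.715042, √(r_a2²−r_b2²) = 12.325342
base pitch p_b = π·m·cos α = 6.240957
CR = (20.715042 + 12.325342 − 78.304638·sin 15.41081°)/6.240957 = 1.959934
contact ratio ≈ 1.9599

1.9599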